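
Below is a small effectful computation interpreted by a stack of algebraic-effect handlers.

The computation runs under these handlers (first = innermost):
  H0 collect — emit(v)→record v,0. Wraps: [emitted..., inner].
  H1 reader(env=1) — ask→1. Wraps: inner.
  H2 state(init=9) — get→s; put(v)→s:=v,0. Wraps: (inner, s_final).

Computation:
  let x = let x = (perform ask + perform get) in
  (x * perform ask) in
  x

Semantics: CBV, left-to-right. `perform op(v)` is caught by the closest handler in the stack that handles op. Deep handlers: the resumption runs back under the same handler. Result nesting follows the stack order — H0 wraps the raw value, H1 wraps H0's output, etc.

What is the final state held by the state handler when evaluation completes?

Answer: 9

Evaluation trace:
ask @ H1 ⇒ 1
get @ H2 ⇒ 9
ask @ H1 ⇒ 1
H0 returns [10]
H1 returns [10]
H2 returns ([10], 9)
= ([10], 9)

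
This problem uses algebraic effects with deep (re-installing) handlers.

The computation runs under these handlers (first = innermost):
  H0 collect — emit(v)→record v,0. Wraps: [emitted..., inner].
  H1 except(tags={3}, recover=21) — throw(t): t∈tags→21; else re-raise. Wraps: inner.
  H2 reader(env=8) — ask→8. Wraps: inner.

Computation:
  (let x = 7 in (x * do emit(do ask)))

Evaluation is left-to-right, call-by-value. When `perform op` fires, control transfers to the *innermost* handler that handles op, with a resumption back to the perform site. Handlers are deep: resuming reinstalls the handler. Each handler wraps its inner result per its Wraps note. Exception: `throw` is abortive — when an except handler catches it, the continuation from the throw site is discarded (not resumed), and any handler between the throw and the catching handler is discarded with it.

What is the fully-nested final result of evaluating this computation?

Answer: [8, 0]

Evaluation trace:
ask @ H2 ⇒ 8
emit(8) @ H0 ⇒ out+=8
H0 returns [8, 0]
H1 returns [8, 0]
H2 returns [8, 0]
= [8, 0]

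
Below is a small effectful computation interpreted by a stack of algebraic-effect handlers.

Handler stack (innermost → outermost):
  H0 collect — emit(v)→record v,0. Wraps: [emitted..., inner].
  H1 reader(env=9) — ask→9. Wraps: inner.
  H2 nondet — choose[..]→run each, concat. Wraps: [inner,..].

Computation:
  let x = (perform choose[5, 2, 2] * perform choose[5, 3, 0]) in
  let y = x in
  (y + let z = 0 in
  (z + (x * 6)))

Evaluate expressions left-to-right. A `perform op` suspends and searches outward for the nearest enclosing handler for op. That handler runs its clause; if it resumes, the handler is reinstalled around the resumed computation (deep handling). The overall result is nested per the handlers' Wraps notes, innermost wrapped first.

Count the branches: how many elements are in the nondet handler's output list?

Step-by-step:
choose[5, 2, 2] @ H2
  branch[0] choose=5:
    choose[5, 3, 0] @ H2
      branch[0] choose=5:
        H0 returns [175]
        H1 returns [175]
        H2 returns [[175]]
      branch[1] choose=3:
        H0 returns [105]
        H1 returns [105]
        H2 returns [[105]]
      branch[2] choose=0:
        H0 returns [0]
        H1 returns [0]
        H2 returns [[0]]
  branch[1] choose=2:
    choose[5, 3, 0] @ H2
      branch[0] choose=5:
        H0 returns [70]
        H1 returns [70]
        H2 returns [[70]]
      branch[1] choose=3:
        H0 returns [42]
        H1 returns [42]
        H2 returns [[42]]
      branch[2] choose=0:
        H0 returns [0]
        H1 returns [0]
        H2 returns [[0]]
  branch[2] choose=2:
    choose[5, 3, 0] @ H2
      branch[0] choose=5:
        H0 returns [70]
        H1 returns [70]
        H2 returns [[70]]
      branch[1] choose=3:
        H0 returns [42]
        H1 returns [42]
        H2 returns [[42]]
      branch[2] choose=0:
        H0 returns [0]
        H1 returns [0]
        H2 returns [[0]]
= [[175], [105], [0], [70], [42], [0], [70], [42], [0]]

Answer: 9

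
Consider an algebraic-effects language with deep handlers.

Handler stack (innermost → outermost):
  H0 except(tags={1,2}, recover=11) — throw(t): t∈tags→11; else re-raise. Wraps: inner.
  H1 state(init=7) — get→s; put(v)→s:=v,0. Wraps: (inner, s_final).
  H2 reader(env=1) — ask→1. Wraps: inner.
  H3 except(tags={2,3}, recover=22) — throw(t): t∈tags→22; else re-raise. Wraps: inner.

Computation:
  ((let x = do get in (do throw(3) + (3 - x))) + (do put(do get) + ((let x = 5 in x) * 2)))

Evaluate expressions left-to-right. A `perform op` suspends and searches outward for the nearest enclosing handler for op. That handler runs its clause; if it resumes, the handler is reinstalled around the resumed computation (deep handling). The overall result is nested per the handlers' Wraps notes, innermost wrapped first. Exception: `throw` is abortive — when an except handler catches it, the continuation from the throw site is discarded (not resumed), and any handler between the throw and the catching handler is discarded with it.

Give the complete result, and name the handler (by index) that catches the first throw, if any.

Evaluation trace:
get @ H1 ⇒ 7
throw(3) @ H0 re-raised
throw(3) @ H3 caught ⇒ 22
= 22

Answer: 22 ; first throw caught by: H3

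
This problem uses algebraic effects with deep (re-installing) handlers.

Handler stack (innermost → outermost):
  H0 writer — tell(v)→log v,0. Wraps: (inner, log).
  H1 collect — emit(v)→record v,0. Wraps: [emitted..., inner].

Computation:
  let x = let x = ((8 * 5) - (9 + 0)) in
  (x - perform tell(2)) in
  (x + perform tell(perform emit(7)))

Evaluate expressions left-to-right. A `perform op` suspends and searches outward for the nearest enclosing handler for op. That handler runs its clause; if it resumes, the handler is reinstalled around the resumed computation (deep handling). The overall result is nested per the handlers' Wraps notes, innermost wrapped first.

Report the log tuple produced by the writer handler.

Answer: (2, 0)

Evaluation trace:
tell(2) @ H0 ⇒ log+=2
emit(7) @ H1 ⇒ out+=7
tell(0) @ H0 ⇒ log+=0
H0 returns (31, (2, 0))
H1 returns [7, (31, (2, 0))]
= [7, (31, (2, 0))]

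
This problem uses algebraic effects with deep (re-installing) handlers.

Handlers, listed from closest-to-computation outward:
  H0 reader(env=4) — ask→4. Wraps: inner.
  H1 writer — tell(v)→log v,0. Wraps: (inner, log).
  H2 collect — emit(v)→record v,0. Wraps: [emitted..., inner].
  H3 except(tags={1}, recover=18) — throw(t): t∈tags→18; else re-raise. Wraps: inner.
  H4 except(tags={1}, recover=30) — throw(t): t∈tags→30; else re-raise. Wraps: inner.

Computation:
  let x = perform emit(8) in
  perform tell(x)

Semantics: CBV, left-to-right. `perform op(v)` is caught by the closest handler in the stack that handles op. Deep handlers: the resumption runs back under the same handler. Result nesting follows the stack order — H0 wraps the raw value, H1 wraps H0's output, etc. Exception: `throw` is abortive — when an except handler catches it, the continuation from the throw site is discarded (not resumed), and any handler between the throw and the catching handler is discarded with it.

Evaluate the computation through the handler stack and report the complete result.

Answer: [8, (0, (0))]

Evaluation trace:
emit(8) @ H2 ⇒ out+=8
tell(0) @ H1 ⇒ log+=0
H0 returns 0
H1 returns (0, (0))
H2 returns [8, (0, (0))]
H3 returns [8, (0, (0))]
H4 returns [8, (0, (0))]
= [8, (0, (0))]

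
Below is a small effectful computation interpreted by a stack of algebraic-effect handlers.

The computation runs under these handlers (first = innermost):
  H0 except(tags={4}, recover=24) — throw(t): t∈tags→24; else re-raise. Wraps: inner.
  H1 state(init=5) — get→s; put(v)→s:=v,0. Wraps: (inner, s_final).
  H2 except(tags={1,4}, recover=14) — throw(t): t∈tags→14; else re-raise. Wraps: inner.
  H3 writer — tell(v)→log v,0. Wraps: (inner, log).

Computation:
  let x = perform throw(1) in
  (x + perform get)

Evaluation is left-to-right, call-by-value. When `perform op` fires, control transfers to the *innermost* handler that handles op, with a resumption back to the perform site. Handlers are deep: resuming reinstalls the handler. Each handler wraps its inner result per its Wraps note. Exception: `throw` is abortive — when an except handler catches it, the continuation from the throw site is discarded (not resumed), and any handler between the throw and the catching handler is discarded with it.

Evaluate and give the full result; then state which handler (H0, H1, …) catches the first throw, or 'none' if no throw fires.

Evaluation trace:
throw(1) @ H0 re-raised
throw(1) @ H2 caught ⇒ 14
H3 returns (14, ())
= (14, ())

Answer: (14, ()) ; first throw caught by: H2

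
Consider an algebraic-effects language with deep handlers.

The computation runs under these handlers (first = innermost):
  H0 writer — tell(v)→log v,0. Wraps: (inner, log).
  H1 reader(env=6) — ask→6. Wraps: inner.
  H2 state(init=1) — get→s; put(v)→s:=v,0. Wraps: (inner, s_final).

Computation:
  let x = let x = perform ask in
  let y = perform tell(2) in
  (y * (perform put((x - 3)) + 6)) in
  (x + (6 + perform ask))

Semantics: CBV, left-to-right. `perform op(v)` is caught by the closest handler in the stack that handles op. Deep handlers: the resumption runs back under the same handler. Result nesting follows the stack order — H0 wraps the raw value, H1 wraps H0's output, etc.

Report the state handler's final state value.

Evaluation trace:
ask @ H1 ⇒ 6
tell(2) @ H0 ⇒ log+=2
put(3) @ H2 ⇒ s:=3
ask @ H1 ⇒ 6
H0 returns (12, (2))
H1 returns (12, (2))
H2 returns ((12, (2)), 3)
= ((12, (2)), 3)

Answer: 3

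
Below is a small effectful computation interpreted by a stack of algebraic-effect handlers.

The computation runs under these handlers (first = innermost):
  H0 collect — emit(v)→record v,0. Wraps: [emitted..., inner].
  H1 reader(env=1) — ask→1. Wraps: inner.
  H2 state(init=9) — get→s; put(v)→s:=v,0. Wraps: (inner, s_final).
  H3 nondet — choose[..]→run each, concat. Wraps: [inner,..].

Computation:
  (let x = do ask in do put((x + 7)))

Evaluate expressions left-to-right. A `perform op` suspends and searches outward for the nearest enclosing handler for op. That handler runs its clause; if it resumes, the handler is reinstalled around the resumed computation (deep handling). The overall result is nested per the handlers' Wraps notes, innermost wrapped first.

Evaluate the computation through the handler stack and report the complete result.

Answer: [([0], 8)]

Working:
ask @ H1 ⇒ 1
put(8) @ H2 ⇒ s:=8
H0 returns [0]
H1 returns [0]
H2 returns ([0], 8)
H3 returns [([0], 8)]
= [([0], 8)]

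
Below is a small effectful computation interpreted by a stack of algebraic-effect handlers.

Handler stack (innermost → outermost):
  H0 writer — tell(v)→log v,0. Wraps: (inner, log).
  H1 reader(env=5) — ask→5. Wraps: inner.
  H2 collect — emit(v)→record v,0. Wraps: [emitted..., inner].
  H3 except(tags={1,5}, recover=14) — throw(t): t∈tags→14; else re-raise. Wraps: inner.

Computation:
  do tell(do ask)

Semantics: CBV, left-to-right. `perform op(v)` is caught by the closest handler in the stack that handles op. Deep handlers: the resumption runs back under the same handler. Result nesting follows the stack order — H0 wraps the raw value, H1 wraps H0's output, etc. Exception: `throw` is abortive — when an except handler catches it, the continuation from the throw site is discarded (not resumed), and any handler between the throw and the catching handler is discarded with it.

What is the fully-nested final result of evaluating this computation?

Answer: [(0, (5))]

Evaluation trace:
ask @ H1 ⇒ 5
tell(5) @ H0 ⇒ log+=5
H0 returns (0, (5))
H1 returns (0, (5))
H2 returns [(0, (5))]
H3 returns [(0, (5))]
= [(0, (5))]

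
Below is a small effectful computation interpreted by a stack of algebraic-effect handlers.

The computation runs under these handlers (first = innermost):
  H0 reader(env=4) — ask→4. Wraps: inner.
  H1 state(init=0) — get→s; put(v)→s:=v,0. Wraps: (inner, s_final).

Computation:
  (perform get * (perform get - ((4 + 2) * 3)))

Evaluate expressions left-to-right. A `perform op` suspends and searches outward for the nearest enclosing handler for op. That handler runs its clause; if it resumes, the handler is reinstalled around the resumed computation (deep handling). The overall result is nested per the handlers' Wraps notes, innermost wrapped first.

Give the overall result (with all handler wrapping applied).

Answer: (0, 0)

Evaluation trace:
get @ H1 ⇒ 0
get @ H1 ⇒ 0
H0 returns 0
H1 returns (0, 0)
= (0, 0)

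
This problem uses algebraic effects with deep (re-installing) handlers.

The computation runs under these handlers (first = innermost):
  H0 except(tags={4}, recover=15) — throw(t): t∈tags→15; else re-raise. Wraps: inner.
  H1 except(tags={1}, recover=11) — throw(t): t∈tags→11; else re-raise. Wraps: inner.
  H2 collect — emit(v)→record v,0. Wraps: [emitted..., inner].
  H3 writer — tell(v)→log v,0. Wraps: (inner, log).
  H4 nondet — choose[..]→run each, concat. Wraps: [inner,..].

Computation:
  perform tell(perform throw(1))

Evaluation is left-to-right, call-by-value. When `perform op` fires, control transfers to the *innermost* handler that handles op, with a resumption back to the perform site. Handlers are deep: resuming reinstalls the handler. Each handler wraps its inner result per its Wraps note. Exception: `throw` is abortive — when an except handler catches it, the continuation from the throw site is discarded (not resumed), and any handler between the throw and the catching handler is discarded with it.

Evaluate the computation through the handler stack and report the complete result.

Answer: [([11], ())]

Step-by-step:
throw(1) @ H0 re-raised
throw(1) @ H1 caught ⇒ 11
H2 returns [11]
H3 returns ([11], ())
H4 returns [([11], ())]
= [([11], ())]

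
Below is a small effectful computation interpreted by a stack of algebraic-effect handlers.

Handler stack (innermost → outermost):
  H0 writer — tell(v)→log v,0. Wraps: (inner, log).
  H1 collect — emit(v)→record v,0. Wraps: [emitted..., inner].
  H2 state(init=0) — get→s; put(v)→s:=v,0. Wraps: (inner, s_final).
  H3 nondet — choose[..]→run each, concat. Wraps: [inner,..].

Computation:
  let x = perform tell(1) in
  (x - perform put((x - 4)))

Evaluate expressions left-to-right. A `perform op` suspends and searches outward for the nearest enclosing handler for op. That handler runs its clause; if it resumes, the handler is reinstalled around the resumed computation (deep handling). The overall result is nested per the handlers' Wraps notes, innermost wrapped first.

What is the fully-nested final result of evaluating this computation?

Answer: [([(0, (1))], -4)]

Evaluation trace:
tell(1) @ H0 ⇒ log+=1
put(-4) @ H2 ⇒ s:=-4
H0 returns (0, (1))
H1 returns [(0, (1))]
H2 returns ([(0, (1))], -4)
H3 returns [([(0, (1))], -4)]
= [([(0, (1))], -4)]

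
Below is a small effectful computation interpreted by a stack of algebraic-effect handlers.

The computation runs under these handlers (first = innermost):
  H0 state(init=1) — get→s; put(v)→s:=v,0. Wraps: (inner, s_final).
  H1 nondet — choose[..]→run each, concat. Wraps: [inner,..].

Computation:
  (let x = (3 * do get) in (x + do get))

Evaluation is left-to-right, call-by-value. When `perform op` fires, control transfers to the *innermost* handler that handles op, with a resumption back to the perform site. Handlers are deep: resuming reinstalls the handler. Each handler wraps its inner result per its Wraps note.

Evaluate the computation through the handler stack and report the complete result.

Answer: [(4, 1)]

Evaluation trace:
get @ H0 ⇒ 1
get @ H0 ⇒ 1
H0 returns (4, 1)
H1 returns [(4, 1)]
= [(4, 1)]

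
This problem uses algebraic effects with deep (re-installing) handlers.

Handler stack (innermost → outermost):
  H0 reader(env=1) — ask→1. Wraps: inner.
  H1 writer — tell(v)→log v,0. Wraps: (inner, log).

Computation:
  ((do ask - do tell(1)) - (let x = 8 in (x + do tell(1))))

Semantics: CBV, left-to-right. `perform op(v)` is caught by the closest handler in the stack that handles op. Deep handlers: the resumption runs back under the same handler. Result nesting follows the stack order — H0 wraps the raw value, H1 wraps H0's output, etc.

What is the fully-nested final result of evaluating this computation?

Answer: (-7, (1, 1))

Working:
ask @ H0 ⇒ 1
tell(1) @ H1 ⇒ log+=1
tell(1) @ H1 ⇒ log+=1
H0 returns -7
H1 returns (-7, (1, 1))
= (-7, (1, 1))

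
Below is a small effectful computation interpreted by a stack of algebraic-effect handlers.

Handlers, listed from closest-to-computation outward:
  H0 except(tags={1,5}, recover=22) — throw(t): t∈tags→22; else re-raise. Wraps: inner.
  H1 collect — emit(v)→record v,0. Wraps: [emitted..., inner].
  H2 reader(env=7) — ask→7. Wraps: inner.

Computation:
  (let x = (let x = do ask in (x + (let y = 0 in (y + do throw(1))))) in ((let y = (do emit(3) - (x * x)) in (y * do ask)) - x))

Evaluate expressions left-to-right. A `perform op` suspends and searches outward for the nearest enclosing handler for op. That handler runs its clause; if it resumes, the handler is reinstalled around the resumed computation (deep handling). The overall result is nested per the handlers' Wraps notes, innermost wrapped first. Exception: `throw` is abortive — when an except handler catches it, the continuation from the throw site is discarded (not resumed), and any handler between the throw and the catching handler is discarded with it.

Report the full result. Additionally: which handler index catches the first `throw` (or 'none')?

Answer: [22] ; first throw caught by: H0

Step-by-step:
ask @ H2 ⇒ 7
throw(1) @ H0 caught ⇒ 22
H1 returns [22]
H2 returns [22]
= [22]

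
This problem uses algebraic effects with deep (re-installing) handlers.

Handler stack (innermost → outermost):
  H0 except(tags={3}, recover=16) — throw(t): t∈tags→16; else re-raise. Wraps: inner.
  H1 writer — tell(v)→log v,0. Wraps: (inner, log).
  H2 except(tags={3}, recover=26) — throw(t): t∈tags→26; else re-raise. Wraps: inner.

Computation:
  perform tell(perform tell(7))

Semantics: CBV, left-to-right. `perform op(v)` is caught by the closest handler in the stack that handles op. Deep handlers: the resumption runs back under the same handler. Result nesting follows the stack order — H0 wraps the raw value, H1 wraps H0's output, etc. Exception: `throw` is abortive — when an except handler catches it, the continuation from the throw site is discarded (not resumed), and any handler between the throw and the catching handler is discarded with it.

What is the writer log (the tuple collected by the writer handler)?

Working:
tell(7) @ H1 ⇒ log+=7
tell(0) @ H1 ⇒ log+=0
H0 returns 0
H1 returns (0, (7, 0))
H2 returns (0, (7, 0))
= (0, (7, 0))

Answer: (7, 0)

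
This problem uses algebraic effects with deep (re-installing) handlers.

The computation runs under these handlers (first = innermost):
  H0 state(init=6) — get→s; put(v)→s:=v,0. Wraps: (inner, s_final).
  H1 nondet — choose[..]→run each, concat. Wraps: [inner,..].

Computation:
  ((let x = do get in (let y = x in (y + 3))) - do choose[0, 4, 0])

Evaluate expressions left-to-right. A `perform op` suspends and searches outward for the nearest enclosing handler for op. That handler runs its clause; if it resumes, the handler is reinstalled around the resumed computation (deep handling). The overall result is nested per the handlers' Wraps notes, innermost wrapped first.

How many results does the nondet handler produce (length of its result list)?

Answer: 3

Working:
get @ H0 ⇒ 6
choose[0, 4, 0] @ H1
  branch[0] choose=0:
    H0 returns (9, 6)
    H1 returns [(9, 6)]
  branch[1] choose=4:
    H0 returns (5, 6)
    H1 returns [(5, 6)]
  branch[2] choose=0:
    H0 returns (9, 6)
    H1 returns [(9, 6)]
= [(9, 6), (5, 6), (9, 6)]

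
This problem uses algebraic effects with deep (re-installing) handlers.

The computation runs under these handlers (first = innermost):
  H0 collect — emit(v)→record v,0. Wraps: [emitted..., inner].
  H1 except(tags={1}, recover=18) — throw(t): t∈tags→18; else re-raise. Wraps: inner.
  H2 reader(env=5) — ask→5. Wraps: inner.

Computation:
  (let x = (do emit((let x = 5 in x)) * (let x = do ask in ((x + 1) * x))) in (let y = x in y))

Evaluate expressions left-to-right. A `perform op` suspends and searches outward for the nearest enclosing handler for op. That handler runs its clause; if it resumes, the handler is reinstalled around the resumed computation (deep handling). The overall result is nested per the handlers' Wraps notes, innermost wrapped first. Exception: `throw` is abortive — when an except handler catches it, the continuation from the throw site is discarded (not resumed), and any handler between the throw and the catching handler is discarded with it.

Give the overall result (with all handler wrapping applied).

Step-by-step:
emit(5) @ H0 ⇒ out+=5
ask @ H2 ⇒ 5
H0 returns [5, 0]
H1 returns [5, 0]
H2 returns [5, 0]
= [5, 0]

Answer: [5, 0]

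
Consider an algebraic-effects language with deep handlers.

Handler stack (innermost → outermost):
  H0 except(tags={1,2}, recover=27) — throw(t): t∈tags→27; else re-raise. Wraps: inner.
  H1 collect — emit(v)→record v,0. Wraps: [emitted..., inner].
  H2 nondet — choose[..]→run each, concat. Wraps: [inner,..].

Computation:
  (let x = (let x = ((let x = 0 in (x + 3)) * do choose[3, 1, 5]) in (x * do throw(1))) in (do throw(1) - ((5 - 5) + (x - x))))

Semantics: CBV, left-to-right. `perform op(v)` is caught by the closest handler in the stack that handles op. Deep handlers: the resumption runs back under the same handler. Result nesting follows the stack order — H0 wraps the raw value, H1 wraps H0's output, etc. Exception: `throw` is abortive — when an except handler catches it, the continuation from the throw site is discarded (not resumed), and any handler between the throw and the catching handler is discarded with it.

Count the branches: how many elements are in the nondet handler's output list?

Step-by-step:
choose[3, 1, 5] @ H2
  branch[0] choose=3:
    throw(1) @ H0 caught ⇒ 27
    H1 returns [27]
    H2 returns [[27]]
  branch[1] choose=1:
    throw(1) @ H0 caught ⇒ 27
    H1 returns [27]
    H2 returns [[27]]
  branch[2] choose=5:
    throw(1) @ H0 caught ⇒ 27
    H1 returns [27]
    H2 returns [[27]]
= [[27], [27], [27]]

Answer: 3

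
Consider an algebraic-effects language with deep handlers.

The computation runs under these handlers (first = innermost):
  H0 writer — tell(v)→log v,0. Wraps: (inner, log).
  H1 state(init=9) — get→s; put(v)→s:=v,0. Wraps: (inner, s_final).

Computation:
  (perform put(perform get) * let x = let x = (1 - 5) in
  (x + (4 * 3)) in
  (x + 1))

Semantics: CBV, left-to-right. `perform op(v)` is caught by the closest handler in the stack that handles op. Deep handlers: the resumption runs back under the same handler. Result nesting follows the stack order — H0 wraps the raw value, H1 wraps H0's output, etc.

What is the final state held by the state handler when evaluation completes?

Working:
get @ H1 ⇒ 9
put(9) @ H1 ⇒ s:=9
H0 returns (0, ())
H1 returns ((0, ()), 9)
= ((0, ()), 9)

Answer: 9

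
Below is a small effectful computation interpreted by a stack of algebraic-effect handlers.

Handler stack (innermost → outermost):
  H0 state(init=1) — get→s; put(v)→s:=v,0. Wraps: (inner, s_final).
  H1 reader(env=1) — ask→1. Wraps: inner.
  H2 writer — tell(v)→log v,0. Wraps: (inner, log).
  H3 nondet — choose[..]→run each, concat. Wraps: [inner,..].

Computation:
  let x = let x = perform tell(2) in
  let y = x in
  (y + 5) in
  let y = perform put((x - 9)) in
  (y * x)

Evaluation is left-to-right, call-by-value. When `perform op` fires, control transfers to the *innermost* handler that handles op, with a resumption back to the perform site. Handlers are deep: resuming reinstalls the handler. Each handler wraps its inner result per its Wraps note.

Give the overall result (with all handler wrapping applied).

Evaluation trace:
tell(2) @ H2 ⇒ log+=2
put(-4) @ H0 ⇒ s:=-4
H0 returns (0, -4)
H1 returns (0, -4)
H2 returns ((0, -4), (2))
H3 returns [((0, -4), (2))]
= [((0, -4), (2))]

Answer: [((0, -4), (2))]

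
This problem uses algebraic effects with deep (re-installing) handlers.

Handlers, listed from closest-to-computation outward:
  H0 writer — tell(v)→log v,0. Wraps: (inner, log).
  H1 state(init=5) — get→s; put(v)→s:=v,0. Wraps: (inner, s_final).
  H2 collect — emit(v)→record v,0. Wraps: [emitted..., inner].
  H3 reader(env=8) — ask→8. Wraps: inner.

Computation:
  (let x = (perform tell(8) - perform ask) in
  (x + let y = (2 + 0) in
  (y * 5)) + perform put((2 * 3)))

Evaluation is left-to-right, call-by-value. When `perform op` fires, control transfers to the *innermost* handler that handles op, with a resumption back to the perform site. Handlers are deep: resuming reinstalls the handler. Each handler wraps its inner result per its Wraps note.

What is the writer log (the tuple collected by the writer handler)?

Answer: (8)

Working:
tell(8) @ H0 ⇒ log+=8
ask @ H3 ⇒ 8
put(6) @ H1 ⇒ s:=6
H0 returns (2, (8))
H1 returns ((2, (8)), 6)
H2 returns [((2, (8)), 6)]
H3 returns [((2, (8)), 6)]
= [((2, (8)), 6)]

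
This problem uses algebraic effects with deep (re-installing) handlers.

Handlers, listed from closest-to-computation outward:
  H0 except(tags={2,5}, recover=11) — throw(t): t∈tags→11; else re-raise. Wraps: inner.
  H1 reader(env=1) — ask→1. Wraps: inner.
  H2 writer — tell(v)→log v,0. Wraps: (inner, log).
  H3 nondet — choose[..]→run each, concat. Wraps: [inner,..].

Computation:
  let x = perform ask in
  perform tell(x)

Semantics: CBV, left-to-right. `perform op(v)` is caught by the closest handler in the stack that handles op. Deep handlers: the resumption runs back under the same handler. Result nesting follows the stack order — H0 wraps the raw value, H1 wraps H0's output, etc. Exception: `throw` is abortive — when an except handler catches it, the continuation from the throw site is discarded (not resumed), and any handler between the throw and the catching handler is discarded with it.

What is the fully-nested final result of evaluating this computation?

Answer: [(0, (1))]

Evaluation trace:
ask @ H1 ⇒ 1
tell(1) @ H2 ⇒ log+=1
H0 returns 0
H1 returns 0
H2 returns (0, (1))
H3 returns [(0, (1))]
= [(0, (1))]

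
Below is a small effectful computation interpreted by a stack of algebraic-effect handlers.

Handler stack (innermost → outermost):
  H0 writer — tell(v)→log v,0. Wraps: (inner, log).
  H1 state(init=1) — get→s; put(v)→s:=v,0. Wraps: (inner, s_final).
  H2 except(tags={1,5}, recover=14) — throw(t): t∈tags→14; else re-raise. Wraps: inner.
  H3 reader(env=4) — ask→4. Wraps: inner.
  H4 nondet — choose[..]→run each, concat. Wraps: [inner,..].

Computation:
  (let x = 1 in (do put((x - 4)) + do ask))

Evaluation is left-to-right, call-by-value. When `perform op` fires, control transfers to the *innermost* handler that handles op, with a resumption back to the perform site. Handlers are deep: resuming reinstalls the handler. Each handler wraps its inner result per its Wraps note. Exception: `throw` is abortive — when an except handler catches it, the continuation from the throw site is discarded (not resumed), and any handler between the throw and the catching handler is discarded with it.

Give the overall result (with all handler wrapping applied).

Answer: [((4, ()), -3)]

Evaluation trace:
put(-3) @ H1 ⇒ s:=-3
ask @ H3 ⇒ 4
H0 returns (4, ())
H1 returns ((4, ()), -3)
H2 returns ((4, ()), -3)
H3 returns ((4, ()), -3)
H4 returns [((4, ()), -3)]
= [((4, ()), -3)]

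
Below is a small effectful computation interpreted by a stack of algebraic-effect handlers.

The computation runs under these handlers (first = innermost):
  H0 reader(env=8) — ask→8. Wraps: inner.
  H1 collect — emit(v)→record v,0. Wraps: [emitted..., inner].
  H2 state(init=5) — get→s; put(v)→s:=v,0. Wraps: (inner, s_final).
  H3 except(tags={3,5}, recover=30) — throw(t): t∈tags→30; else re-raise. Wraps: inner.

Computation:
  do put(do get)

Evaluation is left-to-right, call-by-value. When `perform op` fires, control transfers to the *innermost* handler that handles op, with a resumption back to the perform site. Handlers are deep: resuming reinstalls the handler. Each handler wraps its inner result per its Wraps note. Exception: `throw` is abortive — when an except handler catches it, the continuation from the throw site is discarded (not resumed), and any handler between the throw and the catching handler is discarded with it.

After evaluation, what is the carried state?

Step-by-step:
get @ H2 ⇒ 5
put(5) @ H2 ⇒ s:=5
H0 returns 0
H1 returns [0]
H2 returns ([0], 5)
H3 returns ([0], 5)
= ([0], 5)

Answer: 5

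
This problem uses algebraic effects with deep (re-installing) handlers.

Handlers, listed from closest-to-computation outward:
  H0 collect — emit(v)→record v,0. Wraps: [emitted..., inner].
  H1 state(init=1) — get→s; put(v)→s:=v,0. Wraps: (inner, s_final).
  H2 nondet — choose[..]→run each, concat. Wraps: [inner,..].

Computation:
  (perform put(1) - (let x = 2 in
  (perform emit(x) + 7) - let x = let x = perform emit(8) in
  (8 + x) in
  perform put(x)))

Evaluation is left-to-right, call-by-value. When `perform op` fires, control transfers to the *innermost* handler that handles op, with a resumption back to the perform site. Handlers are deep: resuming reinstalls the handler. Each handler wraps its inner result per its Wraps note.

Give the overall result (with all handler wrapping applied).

Evaluation trace:
put(1) @ H1 ⇒ s:=1
emit(2) @ H0 ⇒ out+=2
emit(8) @ H0 ⇒ out+=8
put(8) @ H1 ⇒ s:=8
H0 returns [2, 8, -7]
H1 returns ([2, 8, -7], 8)
H2 returns [([2, 8, -7], 8)]
= [([2, 8, -7], 8)]

Answer: [([2, 8, -7], 8)]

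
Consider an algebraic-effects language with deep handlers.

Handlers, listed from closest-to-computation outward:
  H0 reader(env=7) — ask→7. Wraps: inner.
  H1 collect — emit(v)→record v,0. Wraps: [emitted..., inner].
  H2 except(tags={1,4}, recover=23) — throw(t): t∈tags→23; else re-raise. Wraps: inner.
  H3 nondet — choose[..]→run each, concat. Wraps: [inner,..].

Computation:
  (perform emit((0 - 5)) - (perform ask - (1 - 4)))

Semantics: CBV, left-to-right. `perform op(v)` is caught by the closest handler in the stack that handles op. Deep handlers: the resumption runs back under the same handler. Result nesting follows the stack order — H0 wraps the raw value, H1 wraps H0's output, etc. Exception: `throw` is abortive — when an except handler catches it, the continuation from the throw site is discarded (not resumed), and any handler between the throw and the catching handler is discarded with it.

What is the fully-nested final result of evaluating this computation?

Answer: [[-5, -10]]

Evaluation trace:
emit(-5) @ H1 ⇒ out+=-5
ask @ H0 ⇒ 7
H0 returns -10
H1 returns [-5, -10]
H2 returns [-5, -10]
H3 returns [[-5, -10]]
= [[-5, -10]]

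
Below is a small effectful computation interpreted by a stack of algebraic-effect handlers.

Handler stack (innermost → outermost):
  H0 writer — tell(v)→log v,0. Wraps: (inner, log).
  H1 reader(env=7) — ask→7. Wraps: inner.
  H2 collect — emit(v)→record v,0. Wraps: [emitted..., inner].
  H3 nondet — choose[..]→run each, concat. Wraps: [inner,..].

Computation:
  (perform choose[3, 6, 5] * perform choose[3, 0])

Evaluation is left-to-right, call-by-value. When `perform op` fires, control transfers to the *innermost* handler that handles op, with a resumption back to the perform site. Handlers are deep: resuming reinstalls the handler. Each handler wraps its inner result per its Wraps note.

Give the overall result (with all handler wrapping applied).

Answer: [[(9, ())], [(0, ())], [(18, ())], [(0, ())], [(15, ())], [(0, ())]]

Working:
choose[3, 6, 5] @ H3
  branch[0] choose=3:
    choose[3, 0] @ H3
      branch[0] choose=3:
        H0 returns (9, ())
        H1 returns (9, ())
        H2 returns [(9, ())]
        H3 returns [[(9, ())]]
      branch[1] choose=0:
        H0 returns (0, ())
        H1 returns (0, ())
        H2 returns [(0, ())]
        H3 returns [[(0, ())]]
  branch[1] choose=6:
    choose[3, 0] @ H3
      branch[0] choose=3:
        H0 returns (18, ())
        H1 returns (18, ())
        H2 returns [(18, ())]
        H3 returns [[(18, ())]]
      branch[1] choose=0:
        H0 returns (0, ())
        H1 returns (0, ())
        H2 returns [(0, ())]
        H3 returns [[(0, ())]]
  branch[2] choose=5:
    choose[3, 0] @ H3
      branch[0] choose=3:
        H0 returns (15, ())
        H1 returns (15, ())
        H2 returns [(15, ())]
        H3 returns [[(15, ())]]
      branch[1] choose=0:
        H0 returns (0, ())
        H1 returns (0, ())
        H2 returns [(0, ())]
        H3 returns [[(0, ())]]
= [[(9, ())], [(0, ())], [(18, ())], [(0, ())], [(15, ())], [(0, ())]]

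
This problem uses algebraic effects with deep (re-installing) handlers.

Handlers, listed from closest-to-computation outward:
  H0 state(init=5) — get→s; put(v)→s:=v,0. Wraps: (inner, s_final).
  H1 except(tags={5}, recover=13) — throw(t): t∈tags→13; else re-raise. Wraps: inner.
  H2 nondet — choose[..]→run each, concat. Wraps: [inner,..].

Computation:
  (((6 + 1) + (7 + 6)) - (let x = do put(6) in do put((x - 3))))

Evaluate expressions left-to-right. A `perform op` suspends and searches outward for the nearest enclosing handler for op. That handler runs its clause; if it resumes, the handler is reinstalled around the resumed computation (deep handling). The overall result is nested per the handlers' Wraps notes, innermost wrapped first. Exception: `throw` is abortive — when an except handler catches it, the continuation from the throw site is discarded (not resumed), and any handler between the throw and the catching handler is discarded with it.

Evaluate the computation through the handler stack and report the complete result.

Evaluation trace:
put(6) @ H0 ⇒ s:=6
put(-3) @ H0 ⇒ s:=-3
H0 returns (20, -3)
H1 returns (20, -3)
H2 returns [(20, -3)]
= [(20, -3)]

Answer: [(20, -3)]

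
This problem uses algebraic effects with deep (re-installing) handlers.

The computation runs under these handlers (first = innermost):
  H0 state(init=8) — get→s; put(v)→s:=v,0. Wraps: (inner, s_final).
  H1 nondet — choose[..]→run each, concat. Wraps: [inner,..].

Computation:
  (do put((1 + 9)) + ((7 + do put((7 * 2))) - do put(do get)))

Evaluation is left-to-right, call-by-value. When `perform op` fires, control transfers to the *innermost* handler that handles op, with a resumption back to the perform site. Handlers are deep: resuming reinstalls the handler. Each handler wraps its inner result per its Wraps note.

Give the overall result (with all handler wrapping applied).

Answer: [(7, 14)]

Step-by-step:
put(10) @ H0 ⇒ s:=10
put(14) @ H0 ⇒ s:=14
get @ H0 ⇒ 14
put(14) @ H0 ⇒ s:=14
H0 returns (7, 14)
H1 returns [(7, 14)]
= [(7, 14)]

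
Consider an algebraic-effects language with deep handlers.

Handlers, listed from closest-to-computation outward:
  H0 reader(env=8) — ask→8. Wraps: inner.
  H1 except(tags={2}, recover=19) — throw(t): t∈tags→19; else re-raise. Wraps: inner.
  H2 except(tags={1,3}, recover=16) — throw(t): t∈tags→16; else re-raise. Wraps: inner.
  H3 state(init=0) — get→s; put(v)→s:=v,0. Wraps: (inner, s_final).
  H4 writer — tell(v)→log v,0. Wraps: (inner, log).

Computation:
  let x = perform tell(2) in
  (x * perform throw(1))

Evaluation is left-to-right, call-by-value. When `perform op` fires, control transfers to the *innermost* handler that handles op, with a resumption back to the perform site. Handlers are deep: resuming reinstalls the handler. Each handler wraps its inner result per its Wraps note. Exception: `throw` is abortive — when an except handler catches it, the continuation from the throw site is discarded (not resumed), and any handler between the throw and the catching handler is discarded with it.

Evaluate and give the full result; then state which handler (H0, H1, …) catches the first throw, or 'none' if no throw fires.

Working:
tell(2) @ H4 ⇒ log+=2
throw(1) @ H1 re-raised
throw(1) @ H2 caught ⇒ 16
H3 returns (16, 0)
H4 returns ((16, 0), (2))
= ((16, 0), (2))

Answer: ((16, 0), (2)) ; first throw caught by: H2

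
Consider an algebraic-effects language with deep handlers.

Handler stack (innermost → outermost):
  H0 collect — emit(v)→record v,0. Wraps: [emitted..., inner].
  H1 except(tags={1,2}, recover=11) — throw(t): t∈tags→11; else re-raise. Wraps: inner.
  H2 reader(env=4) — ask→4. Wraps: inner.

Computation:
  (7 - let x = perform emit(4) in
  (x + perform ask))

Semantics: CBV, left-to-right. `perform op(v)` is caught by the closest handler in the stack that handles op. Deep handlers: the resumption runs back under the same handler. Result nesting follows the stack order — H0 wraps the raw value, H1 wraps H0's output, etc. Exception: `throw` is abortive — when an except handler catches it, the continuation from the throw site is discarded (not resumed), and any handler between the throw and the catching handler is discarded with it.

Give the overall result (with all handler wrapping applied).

Working:
emit(4) @ H0 ⇒ out+=4
ask @ H2 ⇒ 4
H0 returns [4, 3]
H1 returns [4, 3]
H2 returns [4, 3]
= [4, 3]

Answer: [4, 3]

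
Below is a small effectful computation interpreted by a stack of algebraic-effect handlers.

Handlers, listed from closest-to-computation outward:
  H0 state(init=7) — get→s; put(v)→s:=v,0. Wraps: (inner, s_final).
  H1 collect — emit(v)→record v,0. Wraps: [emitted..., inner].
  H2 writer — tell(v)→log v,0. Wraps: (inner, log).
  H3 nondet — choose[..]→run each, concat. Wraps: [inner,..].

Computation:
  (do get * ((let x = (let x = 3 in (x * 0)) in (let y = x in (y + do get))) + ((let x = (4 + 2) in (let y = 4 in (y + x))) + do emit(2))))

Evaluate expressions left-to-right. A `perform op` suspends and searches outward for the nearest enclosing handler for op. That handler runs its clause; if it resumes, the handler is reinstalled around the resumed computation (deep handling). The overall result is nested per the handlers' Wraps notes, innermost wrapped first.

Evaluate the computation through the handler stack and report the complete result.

Step-by-step:
get @ H0 ⇒ 7
get @ H0 ⇒ 7
emit(2) @ H1 ⇒ out+=2
H0 returns (119, 7)
H1 returns [2, (119, 7)]
H2 returns ([2, (119, 7)], ())
H3 returns [([2, (119, 7)], ())]
= [([2, (119, 7)], ())]

Answer: [([2, (119, 7)], ())]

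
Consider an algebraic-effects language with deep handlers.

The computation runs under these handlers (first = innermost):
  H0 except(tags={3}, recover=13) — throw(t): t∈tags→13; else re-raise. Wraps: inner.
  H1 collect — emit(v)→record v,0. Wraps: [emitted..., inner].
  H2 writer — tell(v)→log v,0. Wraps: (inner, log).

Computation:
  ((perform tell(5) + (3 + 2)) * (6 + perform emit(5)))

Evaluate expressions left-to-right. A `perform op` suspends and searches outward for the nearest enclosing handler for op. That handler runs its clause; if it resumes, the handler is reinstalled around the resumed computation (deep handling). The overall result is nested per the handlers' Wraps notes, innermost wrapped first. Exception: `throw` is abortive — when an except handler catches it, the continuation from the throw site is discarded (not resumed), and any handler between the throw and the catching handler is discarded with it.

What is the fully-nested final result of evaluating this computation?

Answer: ([5, 30], (5))

Working:
tell(5) @ H2 ⇒ log+=5
emit(5) @ H1 ⇒ out+=5
H0 returns 30
H1 returns [5, 30]
H2 returns ([5, 30], (5))
= ([5, 30], (5))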